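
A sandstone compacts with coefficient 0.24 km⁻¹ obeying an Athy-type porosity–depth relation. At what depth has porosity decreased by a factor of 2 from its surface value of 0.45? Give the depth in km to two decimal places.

n/n₀ = 1/2 ⇒ exp(−k·d) = 1/2 ⇒ d = ln(2) / k
d = 0.6931 / 0.24 = 2.888 km

2.89 km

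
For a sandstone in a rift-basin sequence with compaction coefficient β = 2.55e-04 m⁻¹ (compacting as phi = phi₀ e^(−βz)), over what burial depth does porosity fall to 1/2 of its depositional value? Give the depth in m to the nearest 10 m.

Working in km (1 km = 1000 m; β in km⁻¹ = β in m⁻¹ × 1000):
phi/phi₀ = 1/2 ⇒ exp(−β·z) = 1/2 ⇒ z = ln(2) / β
z = 0.6931 / 0.255 = 2.718 km

2720 m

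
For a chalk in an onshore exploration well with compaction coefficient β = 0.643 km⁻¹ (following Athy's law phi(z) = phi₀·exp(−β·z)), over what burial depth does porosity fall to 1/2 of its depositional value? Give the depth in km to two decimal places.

phi/phi₀ = 1/2 ⇒ exp(−β·z) = 1/2 ⇒ z = ln(2) / β
z = 0.6931 / 0.643 = 1.078 km

1.08 km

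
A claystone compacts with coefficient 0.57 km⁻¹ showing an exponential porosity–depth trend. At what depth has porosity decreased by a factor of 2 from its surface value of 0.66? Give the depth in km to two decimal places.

1.22 km

φ/φ₀ = 1/2 ⇒ exp(−c·Z) = 1/2 ⇒ Z = ln(2) / c
Z = 0.6931 / 0.57 = 1.216 km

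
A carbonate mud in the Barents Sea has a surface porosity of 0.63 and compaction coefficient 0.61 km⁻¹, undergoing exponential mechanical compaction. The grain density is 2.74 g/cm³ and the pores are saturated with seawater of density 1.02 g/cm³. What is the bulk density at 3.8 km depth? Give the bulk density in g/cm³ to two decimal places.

2.63 g/cm³

Porosity at depth: φ = 0.63·exp(−0.61×3.8) = 0.63×0.0985 = 0.0620
Bulk density: ρ_b = (1−φ)ρ_g + φ·ρ_f = 0.9380×2.74 + 0.0620×1.02
       = 2.570 + 0.063 = 2.633 g/cm³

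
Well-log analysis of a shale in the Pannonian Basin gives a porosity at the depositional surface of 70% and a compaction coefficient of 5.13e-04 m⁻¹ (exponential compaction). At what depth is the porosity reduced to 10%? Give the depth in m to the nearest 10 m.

Working in km (1 km = 1000 m; β in km⁻¹ = β in m⁻¹ × 1000):
Invert Athy's law: z = ln(φ₀/φ) / β
z = ln(0.7/0.1) / 0.513 = ln(7) / 0.513 = 1.9459 / 0.513 = 3.793 km

3790 m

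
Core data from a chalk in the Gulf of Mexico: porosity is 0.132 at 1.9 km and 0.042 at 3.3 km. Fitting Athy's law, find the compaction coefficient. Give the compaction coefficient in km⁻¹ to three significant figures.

0.818 km⁻¹

Athy: φ(z) = φ₀ e^(−kz) ⇒ φ₁/φ₂ = e^{k(z₂−z₁)} ⇒ k = ln(φ₁/φ₂)/(z₂−z₁)
k = ln(0.132/0.042) / (3.3 − 1.9) = ln(3.143) / 1.4 = 1.1451 / 1.4 = 0.818 km⁻¹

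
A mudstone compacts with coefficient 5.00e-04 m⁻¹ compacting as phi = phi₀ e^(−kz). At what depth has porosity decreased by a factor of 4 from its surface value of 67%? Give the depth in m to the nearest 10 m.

Working in km (1 km = 1000 m; k in km⁻¹ = k in m⁻¹ × 1000):
phi/phi₀ = 1/4 ⇒ exp(−k·z) = 1/4 ⇒ z = ln(4) / k
z = 1.3863 / 0.5 = 2.773 km

2770 m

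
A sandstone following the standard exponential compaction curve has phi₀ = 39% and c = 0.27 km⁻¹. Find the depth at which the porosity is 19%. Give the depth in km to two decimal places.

2.66 km

Invert Athy's law: d = ln(phi₀/phi) / c
d = ln(0.39/0.19) / 0.27 = ln(2.053) / 0.27 = 0.7191 / 0.27 = 2.663 km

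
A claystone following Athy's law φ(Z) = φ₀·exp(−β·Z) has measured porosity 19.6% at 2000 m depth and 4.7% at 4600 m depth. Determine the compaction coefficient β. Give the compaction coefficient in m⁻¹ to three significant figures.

0.000549 m⁻¹

Working in km (1 km = 1000 m; β in km⁻¹ = β in m⁻¹ × 1000):
Athy: φ(Z) = φ₀ e^(−βZ) ⇒ φ₁/φ₂ = e^{β(Z₂−Z₁)} ⇒ β = ln(φ₁/φ₂)/(Z₂−Z₁)
β = ln(0.196/0.047) / (4.6 − 2) = ln(4.17) / 2.6 = 1.4280 / 2.6 = 0.5492 km⁻¹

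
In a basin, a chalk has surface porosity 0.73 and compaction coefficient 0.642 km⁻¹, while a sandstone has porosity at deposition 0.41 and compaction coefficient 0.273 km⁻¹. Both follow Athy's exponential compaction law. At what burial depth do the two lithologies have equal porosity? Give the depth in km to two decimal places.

Set φ₀ₐ e^(−kₐz) = φ₀ᵦ e^(−kᵦz) ⇒ ln(φ₀ₐ/φ₀ᵦ) = (kₐ − kᵦ)·z
z = ln(0.73/0.41) / (0.642 − 0.273) = 0.5769 / 0.369 = 1.563 km

1.56 km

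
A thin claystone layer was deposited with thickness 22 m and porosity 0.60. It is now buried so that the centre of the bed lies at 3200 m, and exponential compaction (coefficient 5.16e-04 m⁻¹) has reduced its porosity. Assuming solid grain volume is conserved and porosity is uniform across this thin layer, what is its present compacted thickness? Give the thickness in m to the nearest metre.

Working in km (1 km = 1000 m; c in km⁻¹ = c in m⁻¹ × 1000):
Porosity at 3.2 km: φ = 0.6·exp(−0.516×3.2) = 0.1151
Solid-volume conservation: h(1−φ) = h₀(1−φ₀) ⇒ h = h₀·(1−φ₀)/(1−φ)
h = 0.022 × (1 − 0.6)/(1 − 0.1151) = 0.022 × 0.4520 = 0.0099 km

10 m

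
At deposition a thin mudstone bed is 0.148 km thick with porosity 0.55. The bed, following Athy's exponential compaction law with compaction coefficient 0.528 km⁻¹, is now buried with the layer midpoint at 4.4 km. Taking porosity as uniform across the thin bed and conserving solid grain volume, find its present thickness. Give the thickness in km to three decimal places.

0.070 km

Porosity at 4.4 km: φ = 0.55·exp(−0.528×4.4) = 0.0539
Solid-volume conservation: h(1−φ) = h₀(1−φ₀) ⇒ h = h₀·(1−φ₀)/(1−φ)
h = 0.148 × (1 − 0.55)/(1 − 0.0539) = 0.148 × 0.4756 = 0.0704 km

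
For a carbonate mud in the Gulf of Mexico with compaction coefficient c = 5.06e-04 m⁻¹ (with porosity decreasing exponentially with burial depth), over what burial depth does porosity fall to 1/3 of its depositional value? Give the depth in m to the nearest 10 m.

2170 m

Working in km (1 km = 1000 m; c in km⁻¹ = c in m⁻¹ × 1000):
phi/phi₀ = 1/3 ⇒ exp(−c·z) = 1/3 ⇒ z = ln(3) / c
z = 1.0986 / 0.506 = 2.171 km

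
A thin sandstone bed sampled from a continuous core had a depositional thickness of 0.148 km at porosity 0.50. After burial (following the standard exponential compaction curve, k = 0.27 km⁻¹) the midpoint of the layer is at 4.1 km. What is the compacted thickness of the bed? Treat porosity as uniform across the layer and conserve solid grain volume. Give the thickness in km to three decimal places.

0.089 km

Porosity at 4.1 km: φ = 0.5·exp(−0.27×4.1) = 0.1653
Solid-volume conservation: h(1−φ) = h₀(1−φ₀) ⇒ h = h₀·(1−φ₀)/(1−φ)
h = 0.148 × (1 − 0.5)/(1 − 0.1653) = 0.148 × 0.5990 = 0.0887 km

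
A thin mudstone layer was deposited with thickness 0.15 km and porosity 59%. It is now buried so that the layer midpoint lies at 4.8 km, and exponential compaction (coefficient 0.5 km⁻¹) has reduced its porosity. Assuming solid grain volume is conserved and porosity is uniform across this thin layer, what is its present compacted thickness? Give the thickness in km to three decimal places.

0.065 km

Porosity at 4.8 km: n = 0.59·exp(−0.5×4.8) = 0.0535
Solid-volume conservation: h(1−n) = h₀(1−n₀) ⇒ h = h₀·(1−n₀)/(1−n)
h = 0.15 × (1 − 0.59)/(1 − 0.0535) = 0.15 × 0.4332 = 0.0650 km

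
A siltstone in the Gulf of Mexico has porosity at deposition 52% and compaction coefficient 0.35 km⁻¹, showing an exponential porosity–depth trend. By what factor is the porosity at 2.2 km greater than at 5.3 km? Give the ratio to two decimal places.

n(d₁)/n(d₂) = e^(−k·d₁)/e^(−k·d₂) = e^{k(d₂−d₁)}
= exp(0.35 × 3.1) = exp(1.085) = 2.9594

2.96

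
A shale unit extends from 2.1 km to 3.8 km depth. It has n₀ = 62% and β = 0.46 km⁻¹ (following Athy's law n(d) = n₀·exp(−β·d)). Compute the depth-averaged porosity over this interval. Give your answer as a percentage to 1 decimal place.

16.4%

⟨n⟩ = (1/(d₂−d₁)) ∫ n₀ e^(−βd) dd = n₀·(e^(−β·d₁) − e^(−β·d₂)) / (β·(d₂−d₁))
e^(−0.46×2.1) = 0.3806; e^(−0.46×3.8) = 0.1741
⟨n⟩ = 0.62 × (0.3806 − 0.1741) / (0.46 × 1.7) = 0.62 × 0.2640 = 0.1637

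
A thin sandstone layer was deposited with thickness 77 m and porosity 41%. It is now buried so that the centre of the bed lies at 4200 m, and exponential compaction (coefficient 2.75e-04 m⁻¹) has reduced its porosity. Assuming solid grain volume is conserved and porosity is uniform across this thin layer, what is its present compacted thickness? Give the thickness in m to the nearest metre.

52 m

Working in km (1 km = 1000 m; k in km⁻¹ = k in m⁻¹ × 1000):
Porosity at 4.2 km: n = 0.41·exp(−0.275×4.2) = 0.1292
Solid-volume conservation: h(1−n) = h₀(1−n₀) ⇒ h = h₀·(1−n₀)/(1−n)
h = 0.077 × (1 − 0.41)/(1 − 0.1292) = 0.077 × 0.6775 = 0.0522 km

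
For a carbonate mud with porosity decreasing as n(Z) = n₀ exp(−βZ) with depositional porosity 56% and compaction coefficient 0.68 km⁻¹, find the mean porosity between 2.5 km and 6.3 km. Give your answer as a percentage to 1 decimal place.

⟨n⟩ = (1/(Z₂−Z₁)) ∫ n₀ e^(−βZ) dZ = n₀·(e^(−β·Z₁) − e^(−β·Z₂)) / (β·(Z₂−Z₁))
e^(−0.68×2.5) = 0.1827; e^(−0.68×6.3) = 0.0138
⟨n⟩ = 0.56 × (0.1827 − 0.0138) / (0.68 × 3.8) = 0.56 × 0.0654 = 0.0366

3.7%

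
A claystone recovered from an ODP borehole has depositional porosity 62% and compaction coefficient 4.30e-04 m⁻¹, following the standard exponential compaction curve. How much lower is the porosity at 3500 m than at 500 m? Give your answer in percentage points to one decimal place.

Working in km (1 km = 1000 m; c in km⁻¹ = c in m⁻¹ × 1000):
phi(0.5) = 0.62·e^(−0.43×0.5) = 0.5001
phi(3.5) = 0.62·e^(−0.43×3.5) = 0.1377
Δphi = 0.5001 − 0.1377 = 0.3624

36.2 percentage points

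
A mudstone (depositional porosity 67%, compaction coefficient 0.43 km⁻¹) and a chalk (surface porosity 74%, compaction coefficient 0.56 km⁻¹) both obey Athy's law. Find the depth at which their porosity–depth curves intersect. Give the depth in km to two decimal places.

0.76 km

Set n₀ₐ e^(−cₐd) = n₀ᵦ e^(−cᵦd) ⇒ ln(n₀ₐ/n₀ᵦ) = (cₐ − cᵦ)·d
d = ln(0.67/0.74) / (0.43 − 0.56) = -0.0994 / -0.13 = 0.764 km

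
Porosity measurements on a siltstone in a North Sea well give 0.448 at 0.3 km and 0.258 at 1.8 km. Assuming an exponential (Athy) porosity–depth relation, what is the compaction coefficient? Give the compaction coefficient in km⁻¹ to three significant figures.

0.368 km⁻¹

Athy: n(z) = n₀ e^(−cz) ⇒ n₁/n₂ = e^{c(z₂−z₁)} ⇒ c = ln(n₁/n₂)/(z₂−z₁)
c = ln(0.448/0.258) / (1.8 − 0.3) = ln(1.736) / 1.5 = 0.5518 / 1.5 = 0.3679 km⁻¹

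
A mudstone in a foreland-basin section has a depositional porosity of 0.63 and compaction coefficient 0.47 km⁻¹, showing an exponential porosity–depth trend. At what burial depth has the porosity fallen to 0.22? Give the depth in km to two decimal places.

2.24 km

Invert Athy's law: z = ln(n₀/n) / β
z = ln(0.63/0.22) / 0.47 = ln(2.864) / 0.47 = 1.0521 / 0.47 = 2.238 km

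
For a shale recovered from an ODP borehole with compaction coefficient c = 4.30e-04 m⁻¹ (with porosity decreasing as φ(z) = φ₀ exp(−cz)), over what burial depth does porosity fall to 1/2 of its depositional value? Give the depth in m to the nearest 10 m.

1610 m

Working in km (1 km = 1000 m; c in km⁻¹ = c in m⁻¹ × 1000):
φ/φ₀ = 1/2 ⇒ exp(−c·z) = 1/2 ⇒ z = ln(2) / c
z = 0.6931 / 0.43 = 1.612 km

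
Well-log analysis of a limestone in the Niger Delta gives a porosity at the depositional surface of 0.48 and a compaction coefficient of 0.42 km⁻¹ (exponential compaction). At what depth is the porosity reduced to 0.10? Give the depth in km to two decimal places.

3.73 km

Invert Athy's law: d = ln(phi₀/phi) / β
d = ln(0.48/0.1) / 0.42 = ln(4.8) / 0.42 = 1.5686 / 0.42 = 3.735 km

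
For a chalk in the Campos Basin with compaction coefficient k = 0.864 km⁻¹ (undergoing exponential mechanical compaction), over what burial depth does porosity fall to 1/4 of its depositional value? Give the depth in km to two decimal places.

1.60 km

n/n₀ = 1/4 ⇒ exp(−k·Z) = 1/4 ⇒ Z = ln(4) / k
Z = 1.3863 / 0.864 = 1.605 km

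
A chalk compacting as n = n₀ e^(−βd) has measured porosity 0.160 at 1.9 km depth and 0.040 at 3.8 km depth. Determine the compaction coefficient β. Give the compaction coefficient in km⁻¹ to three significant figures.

0.730 km⁻¹

Athy: n(d) = n₀ e^(−βd) ⇒ n₁/n₂ = e^{β(d₂−d₁)} ⇒ β = ln(n₁/n₂)/(d₂−d₁)
β = ln(0.16/0.04) / (3.8 − 1.9) = ln(4) / 1.9 = 1.3863 / 1.9 = 0.7296 km⁻¹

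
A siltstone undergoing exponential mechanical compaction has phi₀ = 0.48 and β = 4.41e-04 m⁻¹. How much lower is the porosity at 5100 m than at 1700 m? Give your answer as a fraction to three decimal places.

Working in km (1 km = 1000 m; β in km⁻¹ = β in m⁻¹ × 1000):
phi(1.7) = 0.48·e^(−0.441×1.7) = 0.2268
phi(5.1) = 0.48·e^(−0.441×5.1) = 0.0506
Δphi = 0.2268 − 0.0506 = 0.1762

0.176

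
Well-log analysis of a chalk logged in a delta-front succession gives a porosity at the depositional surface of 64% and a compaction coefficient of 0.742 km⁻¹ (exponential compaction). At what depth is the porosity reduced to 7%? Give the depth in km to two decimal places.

Invert Athy's law: d = ln(φ₀/φ) / β
d = ln(0.64/0.07) / 0.742 = ln(9.143) / 0.742 = 2.2130 / 0.742 = 2.982 km

2.98 km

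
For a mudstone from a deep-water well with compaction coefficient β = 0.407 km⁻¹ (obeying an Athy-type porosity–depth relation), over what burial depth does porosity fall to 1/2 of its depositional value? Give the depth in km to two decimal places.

1.70 km

n/n₀ = 1/2 ⇒ exp(−β·z) = 1/2 ⇒ z = ln(2) / β
z = 0.6931 / 0.407 = 1.703 km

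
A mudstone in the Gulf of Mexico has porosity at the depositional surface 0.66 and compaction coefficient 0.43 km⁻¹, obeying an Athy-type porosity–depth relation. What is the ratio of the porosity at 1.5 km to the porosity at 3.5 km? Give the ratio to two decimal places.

2.36

φ(d₁)/φ(d₂) = e^(−β·d₁)/e^(−β·d₂) = e^{β(d₂−d₁)}
= exp(0.43 × 2) = exp(0.86) = 2.3632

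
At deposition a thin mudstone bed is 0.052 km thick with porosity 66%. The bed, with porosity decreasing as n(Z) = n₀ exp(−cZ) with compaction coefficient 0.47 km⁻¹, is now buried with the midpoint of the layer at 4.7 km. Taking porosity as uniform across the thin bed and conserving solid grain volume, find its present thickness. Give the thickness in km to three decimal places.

Porosity at 4.7 km: n = 0.66·exp(−0.47×4.7) = 0.0725
Solid-volume conservation: h(1−n) = h₀(1−n₀) ⇒ h = h₀·(1−n₀)/(1−n)
h = 0.052 × (1 − 0.66)/(1 − 0.0725) = 0.052 × 0.3666 = 0.0191 km

0.019 km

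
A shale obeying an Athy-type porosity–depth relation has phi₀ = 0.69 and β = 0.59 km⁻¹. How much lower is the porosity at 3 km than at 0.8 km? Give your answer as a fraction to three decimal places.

phi(0.8) = 0.69·e^(−0.59×0.8) = 0.4304
phi(3) = 0.69·e^(−0.59×3) = 0.1175
Δphi = 0.4304 − 0.1175 = 0.3129

0.313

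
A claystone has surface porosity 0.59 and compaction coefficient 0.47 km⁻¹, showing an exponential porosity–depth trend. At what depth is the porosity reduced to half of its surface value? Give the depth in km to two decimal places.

1.47 km

n/n₀ = 1/2 ⇒ exp(−c·z) = 1/2 ⇒ z = ln(2) / c
z = 0.6931 / 0.47 = 1.475 km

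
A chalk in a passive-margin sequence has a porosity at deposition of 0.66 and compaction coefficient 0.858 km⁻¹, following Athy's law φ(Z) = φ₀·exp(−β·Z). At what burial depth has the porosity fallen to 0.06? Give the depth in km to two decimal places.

Invert Athy's law: Z = ln(φ₀/φ) / β
Z = ln(0.66/0.06) / 0.858 = ln(11) / 0.858 = 2.3979 / 0.858 = 2.795 km

2.79 km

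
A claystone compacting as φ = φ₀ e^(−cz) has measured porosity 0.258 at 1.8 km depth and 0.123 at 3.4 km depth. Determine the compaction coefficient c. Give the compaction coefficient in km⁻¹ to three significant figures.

0.463 km⁻¹

Athy: φ(z) = φ₀ e^(−cz) ⇒ φ₁/φ₂ = e^{c(z₂−z₁)} ⇒ c = ln(φ₁/φ₂)/(z₂−z₁)
c = ln(0.258/0.123) / (3.4 − 1.8) = ln(2.098) / 1.6 = 0.7408 / 1.6 = 0.463 km⁻¹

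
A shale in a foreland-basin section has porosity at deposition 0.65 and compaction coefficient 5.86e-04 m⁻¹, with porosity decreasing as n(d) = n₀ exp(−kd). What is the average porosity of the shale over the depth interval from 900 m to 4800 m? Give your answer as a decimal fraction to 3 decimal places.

0.151

Working in km (1 km = 1000 m; k in km⁻¹ = k in m⁻¹ × 1000):
⟨n⟩ = (1/(d₂−d₁)) ∫ n₀ e^(−kd) dd = n₀·(e^(−k·d₁) − e^(−k·d₂)) / (k·(d₂−d₁))
e^(−0.586×0.9) = 0.5901; e^(−0.586×4.8) = 0.0600
⟨n⟩ = 0.65 × (0.5901 − 0.0600) / (0.586 × 3.9) = 0.65 × 0.2320 = 0.1508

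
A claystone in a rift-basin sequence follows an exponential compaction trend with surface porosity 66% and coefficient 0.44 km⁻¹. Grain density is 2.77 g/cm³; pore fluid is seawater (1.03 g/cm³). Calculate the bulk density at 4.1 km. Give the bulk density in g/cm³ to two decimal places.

Porosity at depth: φ = 0.66·exp(−0.44×4.1) = 0.66×0.1646 = 0.1087
Bulk density: ρ_b = (1−φ)ρ_g + φ·ρ_f = 0.8913×2.77 + 0.1087×1.03
       = 2.469 + 0.112 = 2.581 g/cm³

2.58 g/cm³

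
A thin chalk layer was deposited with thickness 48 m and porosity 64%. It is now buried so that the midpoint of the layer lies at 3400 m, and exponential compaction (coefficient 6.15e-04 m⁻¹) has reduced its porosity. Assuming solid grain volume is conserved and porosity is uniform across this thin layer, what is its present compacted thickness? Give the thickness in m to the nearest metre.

19 m

Working in km (1 km = 1000 m; β in km⁻¹ = β in m⁻¹ × 1000):
Porosity at 3.4 km: n = 0.64·exp(−0.615×3.4) = 0.0791
Solid-volume conservation: h(1−n) = h₀(1−n₀) ⇒ h = h₀·(1−n₀)/(1−n)
h = 0.048 × (1 − 0.64)/(1 − 0.0791) = 0.048 × 0.3909 = 0.0188 km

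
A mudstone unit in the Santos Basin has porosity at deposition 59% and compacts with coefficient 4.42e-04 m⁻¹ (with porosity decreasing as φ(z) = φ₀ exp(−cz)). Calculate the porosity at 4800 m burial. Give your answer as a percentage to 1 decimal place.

7.1%

Working in km (1 km = 1000 m; c in km⁻¹ = c in m⁻¹ × 1000):
φ = φ₀·exp(−c·z) = 0.59 × exp(−0.442 × 4.8) = 0.59 × exp(−2.122)
  = 0.59 × 0.1198 = 0.0707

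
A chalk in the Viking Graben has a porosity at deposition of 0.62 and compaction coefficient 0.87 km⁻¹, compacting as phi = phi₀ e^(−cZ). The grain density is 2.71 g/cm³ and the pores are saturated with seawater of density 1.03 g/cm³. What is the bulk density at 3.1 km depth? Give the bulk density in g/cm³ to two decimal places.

Porosity at depth: phi = 0.62·exp(−0.87×3.1) = 0.62×0.0674 = 0.0418
Bulk density: ρ_b = (1−phi)ρ_g + phi·ρ_f = 0.9582×2.71 + 0.0418×1.03
       = 2.597 + 0.043 = 2.640 g/cm³

2.64 g/cm³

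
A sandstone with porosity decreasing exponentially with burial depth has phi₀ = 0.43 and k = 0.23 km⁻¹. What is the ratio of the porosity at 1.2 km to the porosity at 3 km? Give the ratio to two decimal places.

phi(Z₁)/phi(Z₂) = e^(−k·Z₁)/e^(−k·Z₂) = e^{k(Z₂−Z₁)}
= exp(0.23 × 1.8) = exp(0.414) = 1.5129

1.51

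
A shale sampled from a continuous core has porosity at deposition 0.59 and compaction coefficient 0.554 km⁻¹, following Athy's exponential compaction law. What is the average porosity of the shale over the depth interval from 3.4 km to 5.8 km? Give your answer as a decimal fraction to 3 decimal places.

⟨n⟩ = (1/(Z₂−Z₁)) ∫ n₀ e^(−βZ) dZ = n₀·(e^(−β·Z₁) − e^(−β·Z₂)) / (β·(Z₂−Z₁))
e^(−0.554×3.4) = 0.1520; e^(−0.554×5.8) = 0.0402
⟨n⟩ = 0.59 × (0.1520 − 0.0402) / (0.554 × 2.4) = 0.59 × 0.0841 = 0.0496

0.050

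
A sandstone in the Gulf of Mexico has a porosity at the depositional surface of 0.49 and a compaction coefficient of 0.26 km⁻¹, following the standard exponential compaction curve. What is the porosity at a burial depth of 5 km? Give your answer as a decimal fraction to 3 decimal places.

phi = phi₀·exp(−k·d) = 0.49 × exp(−0.26 × 5) = 0.49 × exp(−1.3)
  = 0.49 × 0.2725 = 0.1335

0.134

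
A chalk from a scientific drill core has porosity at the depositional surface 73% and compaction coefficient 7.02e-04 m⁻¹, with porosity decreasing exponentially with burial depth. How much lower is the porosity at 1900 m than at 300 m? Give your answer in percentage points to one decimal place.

Working in km (1 km = 1000 m; β in km⁻¹ = β in m⁻¹ × 1000):
n(0.3) = 0.73·e^(−0.702×0.3) = 0.5914
n(1.9) = 0.73·e^(−0.702×1.9) = 0.1923
Δn = 0.5914 − 0.1923 = 0.3990

39.9 percentage points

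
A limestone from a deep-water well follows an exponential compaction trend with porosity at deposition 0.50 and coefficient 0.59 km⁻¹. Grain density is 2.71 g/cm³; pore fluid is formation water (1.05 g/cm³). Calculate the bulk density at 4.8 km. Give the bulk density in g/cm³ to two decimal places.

Porosity at depth: n = 0.5·exp(−0.59×4.8) = 0.5×0.0589 = 0.0294
Bulk density: ρ_b = (1−n)ρ_g + n·ρ_f = 0.9706×2.71 + 0.0294×1.05
       = 2.630 + 0.031 = 2.661 g/cm³

2.66 g/cm³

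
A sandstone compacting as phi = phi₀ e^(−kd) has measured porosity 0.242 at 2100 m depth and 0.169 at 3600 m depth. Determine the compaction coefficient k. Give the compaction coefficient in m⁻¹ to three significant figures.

Working in km (1 km = 1000 m; k in km⁻¹ = k in m⁻¹ × 1000):
Athy: phi(d) = phi₀ e^(−kd) ⇒ phi₁/phi₂ = e^{k(d₂−d₁)} ⇒ k = ln(phi₁/phi₂)/(d₂−d₁)
k = ln(0.242/0.169) / (3.6 − 2.1) = ln(1.432) / 1.5 = 0.3590 / 1.5 = 0.2394 km⁻¹

0.000239 m⁻¹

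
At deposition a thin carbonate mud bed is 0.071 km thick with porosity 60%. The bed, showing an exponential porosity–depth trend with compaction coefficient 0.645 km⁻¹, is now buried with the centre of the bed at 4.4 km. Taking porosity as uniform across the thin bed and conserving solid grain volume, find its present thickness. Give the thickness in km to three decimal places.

0.029 km

Porosity at 4.4 km: n = 0.6·exp(−0.645×4.4) = 0.0351
Solid-volume conservation: h(1−n) = h₀(1−n₀) ⇒ h = h₀·(1−n₀)/(1−n)
h = 0.071 × (1 − 0.6)/(1 − 0.0351) = 0.071 × 0.4146 = 0.0294 km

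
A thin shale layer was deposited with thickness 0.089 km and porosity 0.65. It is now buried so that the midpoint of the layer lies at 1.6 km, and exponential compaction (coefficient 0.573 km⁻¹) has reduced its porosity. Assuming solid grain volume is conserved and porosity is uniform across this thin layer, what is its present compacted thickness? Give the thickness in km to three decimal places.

Porosity at 1.6 km: phi = 0.65·exp(−0.573×1.6) = 0.2599
Solid-volume conservation: h(1−phi) = h₀(1−phi₀) ⇒ h = h₀·(1−phi₀)/(1−phi)
h = 0.089 × (1 − 0.65)/(1 − 0.2599) = 0.089 × 0.4729 = 0.0421 km

0.042 km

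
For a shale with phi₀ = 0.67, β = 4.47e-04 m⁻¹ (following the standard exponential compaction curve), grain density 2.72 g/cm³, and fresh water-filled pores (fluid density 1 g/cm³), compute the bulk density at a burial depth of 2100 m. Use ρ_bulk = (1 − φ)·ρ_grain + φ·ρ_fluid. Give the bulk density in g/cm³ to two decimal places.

2.27 g/cm³

Working in km (1 km = 1000 m; β in km⁻¹ = β in m⁻¹ × 1000):
Porosity at depth: phi = 0.67·exp(−0.447×2.1) = 0.67×0.3911 = 0.2621
Bulk density: ρ_b = (1−phi)ρ_g + phi·ρ_f = 0.7379×2.72 + 0.2621×1
       = 2.007 + 0.262 = 2.269 g/cm³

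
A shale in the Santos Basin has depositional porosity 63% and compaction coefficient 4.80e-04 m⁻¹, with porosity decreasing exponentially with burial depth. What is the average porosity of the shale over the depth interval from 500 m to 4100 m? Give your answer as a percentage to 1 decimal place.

Working in km (1 km = 1000 m; β in km⁻¹ = β in m⁻¹ × 1000):
⟨n⟩ = (1/(Z₂−Z₁)) ∫ n₀ e^(−βZ) dZ = n₀·(e^(−β·Z₁) − e^(−β·Z₂)) / (β·(Z₂−Z₁))
e^(−0.48×0.5) = 0.7866; e^(−0.48×4.1) = 0.1397
⟨n⟩ = 0.63 × (0.7866 − 0.1397) / (0.48 × 3.6) = 0.63 × 0.3744 = 0.2358

23.6%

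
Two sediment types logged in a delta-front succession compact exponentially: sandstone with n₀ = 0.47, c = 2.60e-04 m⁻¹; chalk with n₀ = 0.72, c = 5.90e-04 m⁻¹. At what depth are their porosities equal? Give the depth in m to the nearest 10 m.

Working in km (1 km = 1000 m; c in km⁻¹ = c in m⁻¹ × 1000):
Set n₀ₐ e^(−cₐd) = n₀ᵦ e^(−cᵦd) ⇒ ln(n₀ₐ/n₀ᵦ) = (cₐ − cᵦ)·d
d = ln(0.47/0.72) / (0.26 − 0.59) = -0.4265 / -0.33 = 1.292 km

1290 m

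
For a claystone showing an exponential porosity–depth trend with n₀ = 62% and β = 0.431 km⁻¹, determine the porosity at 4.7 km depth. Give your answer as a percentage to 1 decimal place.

8.2%

n = n₀·exp(−β·z) = 0.62 × exp(−0.431 × 4.7) = 0.62 × exp(−2.026)
  = 0.62 × 0.1319 = 0.0818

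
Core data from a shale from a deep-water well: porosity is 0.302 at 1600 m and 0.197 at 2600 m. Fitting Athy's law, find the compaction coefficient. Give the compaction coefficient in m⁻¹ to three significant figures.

Working in km (1 km = 1000 m; β in km⁻¹ = β in m⁻¹ × 1000):
Athy: φ(z) = φ₀ e^(−βz) ⇒ φ₁/φ₂ = e^{β(z₂−z₁)} ⇒ β = ln(φ₁/φ₂)/(z₂−z₁)
β = ln(0.302/0.197) / (2.6 − 1.6) = ln(1.533) / 1 = 0.4272 / 1 = 0.4272 km⁻¹

0.000427 m⁻¹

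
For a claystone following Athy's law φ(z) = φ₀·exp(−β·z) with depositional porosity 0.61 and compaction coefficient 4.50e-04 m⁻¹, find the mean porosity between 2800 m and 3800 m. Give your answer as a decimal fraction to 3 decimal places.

Working in km (1 km = 1000 m; β in km⁻¹ = β in m⁻¹ × 1000):
⟨φ⟩ = (1/(z₂−z₁)) ∫ φ₀ e^(−βz) dz = φ₀·(e^(−β·z₁) − e^(−β·z₂)) / (β·(z₂−z₁))
e^(−0.45×2.8) = 0.2837; e^(−0.45×3.8) = 0.1809
⟨φ⟩ = 0.61 × (0.2837 − 0.1809) / (0.45 × 1) = 0.61 × 0.2284 = 0.1393

0.139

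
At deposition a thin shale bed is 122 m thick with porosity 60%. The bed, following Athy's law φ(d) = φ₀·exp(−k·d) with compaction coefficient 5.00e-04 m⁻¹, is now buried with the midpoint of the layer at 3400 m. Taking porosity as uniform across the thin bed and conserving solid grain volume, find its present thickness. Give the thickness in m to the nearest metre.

55 m

Working in km (1 km = 1000 m; k in km⁻¹ = k in m⁻¹ × 1000):
Porosity at 3.4 km: φ = 0.6·exp(−0.5×3.4) = 0.1096
Solid-volume conservation: h(1−φ) = h₀(1−φ₀) ⇒ h = h₀·(1−φ₀)/(1−φ)
h = 0.122 × (1 − 0.6)/(1 − 0.1096) = 0.122 × 0.4492 = 0.0548 km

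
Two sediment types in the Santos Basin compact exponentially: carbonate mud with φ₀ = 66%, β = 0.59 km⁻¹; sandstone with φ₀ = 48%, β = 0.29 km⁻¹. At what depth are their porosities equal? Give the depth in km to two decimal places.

1.06 km

Set φ₀ₐ e^(−βₐd) = φ₀ᵦ e^(−βᵦd) ⇒ ln(φ₀ₐ/φ₀ᵦ) = (βₐ − βᵦ)·d
d = ln(0.66/0.48) / (0.59 − 0.29) = 0.3185 / 0.3 = 1.062 km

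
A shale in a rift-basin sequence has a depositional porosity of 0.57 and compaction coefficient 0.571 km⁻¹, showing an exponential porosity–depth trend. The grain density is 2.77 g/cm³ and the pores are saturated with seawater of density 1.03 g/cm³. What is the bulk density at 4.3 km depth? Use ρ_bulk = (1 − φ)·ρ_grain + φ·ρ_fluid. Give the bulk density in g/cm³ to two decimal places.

2.68 g/cm³

Porosity at depth: n = 0.57·exp(−0.571×4.3) = 0.57×0.0858 = 0.0489
Bulk density: ρ_b = (1−n)ρ_g + n·ρ_f = 0.9511×2.77 + 0.0489×1.03
       = 2.634 + 0.050 = 2.685 g/cm³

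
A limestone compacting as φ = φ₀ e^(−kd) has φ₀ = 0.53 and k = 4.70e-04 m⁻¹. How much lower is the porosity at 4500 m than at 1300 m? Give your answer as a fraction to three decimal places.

0.224

Working in km (1 km = 1000 m; k in km⁻¹ = k in m⁻¹ × 1000):
φ(1.3) = 0.53·e^(−0.47×1.3) = 0.2877
φ(4.5) = 0.53·e^(−0.47×4.5) = 0.0639
Δφ = 0.2877 − 0.0639 = 0.2238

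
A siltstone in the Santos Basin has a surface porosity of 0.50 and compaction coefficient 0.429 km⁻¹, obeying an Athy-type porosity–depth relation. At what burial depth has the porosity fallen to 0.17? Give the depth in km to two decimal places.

2.51 km

Invert Athy's law: d = ln(φ₀/φ) / c
d = ln(0.5/0.17) / 0.429 = ln(2.941) / 0.429 = 1.0788 / 0.429 = 2.515 km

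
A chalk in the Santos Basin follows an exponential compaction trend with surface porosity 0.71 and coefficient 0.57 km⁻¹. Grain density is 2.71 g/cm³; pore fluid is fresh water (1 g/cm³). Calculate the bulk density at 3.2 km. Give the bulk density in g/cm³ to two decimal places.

2.51 g/cm³

Porosity at depth: φ = 0.71·exp(−0.57×3.2) = 0.71×0.1614 = 0.1146
Bulk density: ρ_b = (1−φ)ρ_g + φ·ρ_f = 0.8854×2.71 + 0.1146×1
       = 2.399 + 0.115 = 2.514 g/cm³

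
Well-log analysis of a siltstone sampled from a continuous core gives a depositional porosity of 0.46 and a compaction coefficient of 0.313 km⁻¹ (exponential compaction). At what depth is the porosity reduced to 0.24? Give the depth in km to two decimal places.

2.08 km

Invert Athy's law: Z = ln(phi₀/phi) / c
Z = ln(0.46/0.24) / 0.313 = ln(1.917) / 0.313 = 0.6506 / 0.313 = 2.079 km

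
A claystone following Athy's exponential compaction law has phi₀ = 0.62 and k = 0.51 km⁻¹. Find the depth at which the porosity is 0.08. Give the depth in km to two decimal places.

4.02 km

Invert Athy's law: d = ln(phi₀/phi) / k
d = ln(0.62/0.08) / 0.51 = ln(7.75) / 0.51 = 2.0477 / 0.51 = 4.015 km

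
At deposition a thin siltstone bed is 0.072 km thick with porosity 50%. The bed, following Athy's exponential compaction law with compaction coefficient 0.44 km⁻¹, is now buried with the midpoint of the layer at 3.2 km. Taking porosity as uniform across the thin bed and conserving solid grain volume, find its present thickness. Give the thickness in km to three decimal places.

Porosity at 3.2 km: phi = 0.5·exp(−0.44×3.2) = 0.1223
Solid-volume conservation: h(1−phi) = h₀(1−phi₀) ⇒ h = h₀·(1−phi₀)/(1−phi)
h = 0.072 × (1 − 0.5)/(1 − 0.1223) = 0.072 × 0.5697 = 0.0410 km

0.041 km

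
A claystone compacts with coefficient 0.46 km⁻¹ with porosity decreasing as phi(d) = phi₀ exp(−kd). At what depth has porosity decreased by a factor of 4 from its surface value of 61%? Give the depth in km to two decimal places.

phi/phi₀ = 1/4 ⇒ exp(−k·d) = 1/4 ⇒ d = ln(4) / k
d = 1.3863 / 0.46 = 3.014 km

3.01 km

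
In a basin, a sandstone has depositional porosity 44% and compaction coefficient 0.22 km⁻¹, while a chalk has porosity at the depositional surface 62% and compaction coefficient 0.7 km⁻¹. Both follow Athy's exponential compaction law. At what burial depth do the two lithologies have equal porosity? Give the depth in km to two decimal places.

Set phi₀ₐ e^(−cₐd) = phi₀ᵦ e^(−cᵦd) ⇒ ln(phi₀ₐ/phi₀ᵦ) = (cₐ − cᵦ)·d
d = ln(0.44/0.62) / (0.22 − 0.7) = -0.3429 / -0.48 = 0.714 km

0.71 km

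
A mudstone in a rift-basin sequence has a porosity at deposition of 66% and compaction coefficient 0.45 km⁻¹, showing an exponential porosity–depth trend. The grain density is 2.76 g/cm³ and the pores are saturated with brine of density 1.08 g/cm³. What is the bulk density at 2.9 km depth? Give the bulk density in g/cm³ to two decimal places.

Porosity at depth: φ = 0.66·exp(−0.45×2.9) = 0.66×0.2712 = 0.1790
Bulk density: ρ_b = (1−φ)ρ_g + φ·ρ_f = 0.8210×2.76 + 0.1790×1.08
       = 2.266 + 0.193 = 2.459 g/cm³

2.46 g/cm³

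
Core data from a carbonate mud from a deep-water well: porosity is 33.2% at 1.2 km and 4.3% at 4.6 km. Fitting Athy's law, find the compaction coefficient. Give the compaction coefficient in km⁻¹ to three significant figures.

Athy: φ(z) = φ₀ e^(−kz) ⇒ φ₁/φ₂ = e^{k(z₂−z₁)} ⇒ k = ln(φ₁/φ₂)/(z₂−z₁)
k = ln(0.332/0.043) / (4.6 − 1.2) = ln(7.721) / 3.4 = 2.0439 / 3.4 = 0.6012 km⁻¹

0.601 km⁻¹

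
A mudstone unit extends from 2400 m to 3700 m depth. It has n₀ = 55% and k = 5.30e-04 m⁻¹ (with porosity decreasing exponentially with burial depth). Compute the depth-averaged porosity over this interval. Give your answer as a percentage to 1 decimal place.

Working in km (1 km = 1000 m; k in km⁻¹ = k in m⁻¹ × 1000):
⟨n⟩ = (1/(z₂−z₁)) ∫ n₀ e^(−kz) dz = n₀·(e^(−k·z₁) − e^(−k·z₂)) / (k·(z₂−z₁))
e^(−0.53×2.4) = 0.2803; e^(−0.53×3.7) = 0.1407
⟨n⟩ = 0.55 × (0.2803 − 0.1407) / (0.53 × 1.3) = 0.55 × 0.2025 = 0.1114

11.1%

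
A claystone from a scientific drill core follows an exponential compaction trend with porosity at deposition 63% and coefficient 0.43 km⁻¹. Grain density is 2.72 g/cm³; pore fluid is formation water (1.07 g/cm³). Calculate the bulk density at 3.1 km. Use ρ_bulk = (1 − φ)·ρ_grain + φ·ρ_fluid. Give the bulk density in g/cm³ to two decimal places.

Porosity at depth: n = 0.63·exp(−0.43×3.1) = 0.63×0.2637 = 0.1661
Bulk density: ρ_b = (1−n)ρ_g + n·ρ_f = 0.8339×2.72 + 0.1661×1.07
       = 2.268 + 0.178 = 2.446 g/cm³

2.45 g/cm³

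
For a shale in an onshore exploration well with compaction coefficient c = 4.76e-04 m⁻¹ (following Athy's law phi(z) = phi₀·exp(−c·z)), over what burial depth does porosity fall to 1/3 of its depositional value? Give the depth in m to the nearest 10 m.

2310 m

Working in km (1 km = 1000 m; c in km⁻¹ = c in m⁻¹ × 1000):
phi/phi₀ = 1/3 ⇒ exp(−c·z) = 1/3 ⇒ z = ln(3) / c
z = 1.0986 / 0.476 = 2.308 km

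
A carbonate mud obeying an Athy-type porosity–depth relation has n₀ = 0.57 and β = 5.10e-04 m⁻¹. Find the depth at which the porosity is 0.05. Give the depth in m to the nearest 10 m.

4770 m

Working in km (1 km = 1000 m; β in km⁻¹ = β in m⁻¹ × 1000):
Invert Athy's law: Z = ln(n₀/n) / β
Z = ln(0.57/0.05) / 0.51 = ln(11.4) / 0.51 = 2.4336 / 0.51 = 4.772 km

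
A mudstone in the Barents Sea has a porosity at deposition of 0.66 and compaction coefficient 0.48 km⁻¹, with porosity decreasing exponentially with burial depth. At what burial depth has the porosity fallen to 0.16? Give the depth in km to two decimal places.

2.95 km

Invert Athy's law: d = ln(n₀/n) / β
d = ln(0.66/0.16) / 0.48 = ln(4.125) / 0.48 = 1.4171 / 0.48 = 2.952 km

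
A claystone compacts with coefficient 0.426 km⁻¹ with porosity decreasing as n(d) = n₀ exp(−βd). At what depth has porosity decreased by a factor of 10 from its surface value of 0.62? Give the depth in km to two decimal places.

5.41 km

n/n₀ = 1/10 ⇒ exp(−β·d) = 1/10 ⇒ d = ln(10) / β
d = 2.3026 / 0.426 = 5.405 km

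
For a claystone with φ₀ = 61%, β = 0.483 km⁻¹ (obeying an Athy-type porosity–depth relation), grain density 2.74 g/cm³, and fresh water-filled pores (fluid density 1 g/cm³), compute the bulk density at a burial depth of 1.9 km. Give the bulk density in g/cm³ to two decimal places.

Porosity at depth: φ = 0.61·exp(−0.483×1.9) = 0.61×0.3994 = 0.2437
Bulk density: ρ_b = (1−φ)ρ_g + φ·ρ_f = 0.7563×2.74 + 0.2437×1
       = 2.072 + 0.244 = 2.316 g/cm³

2.32 g/cm³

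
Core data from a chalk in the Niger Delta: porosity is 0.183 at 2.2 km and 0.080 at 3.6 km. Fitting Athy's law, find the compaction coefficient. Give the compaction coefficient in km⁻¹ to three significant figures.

Athy: phi(z) = phi₀ e^(−βz) ⇒ phi₁/phi₂ = e^{β(z₂−z₁)} ⇒ β = ln(phi₁/phi₂)/(z₂−z₁)
β = ln(0.183/0.08) / (3.6 − 2.2) = ln(2.288) / 1.4 = 0.8275 / 1.4 = 0.591 km⁻¹

0.591 km⁻¹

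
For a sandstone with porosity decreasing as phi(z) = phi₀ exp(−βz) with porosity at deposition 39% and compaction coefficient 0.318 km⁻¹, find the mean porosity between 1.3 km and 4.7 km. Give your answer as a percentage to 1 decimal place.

15.8%

⟨phi⟩ = (1/(z₂−z₁)) ∫ phi₀ e^(−βz) dz = phi₀·(e^(−β·z₁) − e^(−β·z₂)) / (β·(z₂−z₁))
e^(−0.318×1.3) = 0.6614; e^(−0.318×4.7) = 0.2243
⟨phi⟩ = 0.39 × (0.6614 − 0.2243) / (0.318 × 3.4) = 0.39 × 0.4042 = 0.1577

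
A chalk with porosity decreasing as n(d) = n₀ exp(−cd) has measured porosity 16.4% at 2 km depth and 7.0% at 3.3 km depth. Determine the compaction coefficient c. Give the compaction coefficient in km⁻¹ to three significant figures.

0.655 km⁻¹

Athy: n(d) = n₀ e^(−cd) ⇒ n₁/n₂ = e^{c(d₂−d₁)} ⇒ c = ln(n₁/n₂)/(d₂−d₁)
c = ln(0.164/0.07) / (3.3 − 2) = ln(2.343) / 1.3 = 0.8514 / 1.3 = 0.6549 km⁻¹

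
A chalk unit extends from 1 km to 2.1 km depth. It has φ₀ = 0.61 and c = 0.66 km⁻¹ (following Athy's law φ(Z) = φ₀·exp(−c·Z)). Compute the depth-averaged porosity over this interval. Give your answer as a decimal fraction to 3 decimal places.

⟨φ⟩ = (1/(Z₂−Z₁)) ∫ φ₀ e^(−cZ) dZ = φ₀·(e^(−c·Z₁) − e^(−c·Z₂)) / (c·(Z₂−Z₁))
e^(−0.66×1) = 0.5169; e^(−0.66×2.1) = 0.2501
⟨φ⟩ = 0.61 × (0.5169 − 0.2501) / (0.66 × 1.1) = 0.61 × 0.3675 = 0.2242

0.224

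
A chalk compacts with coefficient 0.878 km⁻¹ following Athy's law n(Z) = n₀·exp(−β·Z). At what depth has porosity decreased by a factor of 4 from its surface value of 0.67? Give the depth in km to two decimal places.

1.58 km

n/n₀ = 1/4 ⇒ exp(−β·Z) = 1/4 ⇒ Z = ln(4) / β
Z = 1.3863 / 0.878 = 1.579 km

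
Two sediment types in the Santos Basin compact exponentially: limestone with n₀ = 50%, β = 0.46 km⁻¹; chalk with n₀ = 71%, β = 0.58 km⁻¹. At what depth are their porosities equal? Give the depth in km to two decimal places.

Set n₀ₐ e^(−βₐd) = n₀ᵦ e^(−βᵦd) ⇒ ln(n₀ₐ/n₀ᵦ) = (βₐ − βᵦ)·d
d = ln(0.5/0.71) / (0.46 − 0.58) = -0.3507 / -0.12 = 2.922 km

2.92 km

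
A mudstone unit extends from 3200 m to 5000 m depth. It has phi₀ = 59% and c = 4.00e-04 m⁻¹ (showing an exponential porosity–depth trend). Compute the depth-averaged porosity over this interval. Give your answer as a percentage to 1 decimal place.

11.7%

Working in km (1 km = 1000 m; c in km⁻¹ = c in m⁻¹ × 1000):
⟨phi⟩ = (1/(z₂−z₁)) ∫ phi₀ e^(−cz) dz = phi₀·(e^(−c·z₁) − e^(−c·z₂)) / (c·(z₂−z₁))
e^(−0.4×3.2) = 0.2780; e^(−0.4×5) = 0.1353
⟨phi⟩ = 0.59 × (0.2780 − 0.1353) / (0.4 × 1.8) = 0.59 × 0.1982 = 0.1169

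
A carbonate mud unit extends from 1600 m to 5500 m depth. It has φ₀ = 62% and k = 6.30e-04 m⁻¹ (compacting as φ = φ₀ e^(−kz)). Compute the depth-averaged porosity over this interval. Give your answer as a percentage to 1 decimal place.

Working in km (1 km = 1000 m; k in km⁻¹ = k in m⁻¹ × 1000):
⟨φ⟩ = (1/(z₂−z₁)) ∫ φ₀ e^(−kz) dz = φ₀·(e^(−k·z₁) − e^(−k·z₂)) / (k·(z₂−z₁))
e^(−0.63×1.6) = 0.3649; e^(−0.63×5.5) = 0.0313
⟨φ⟩ = 0.62 × (0.3649 − 0.0313) / (0.63 × 3.9) = 0.62 × 0.1358 = 0.0842

8.4%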